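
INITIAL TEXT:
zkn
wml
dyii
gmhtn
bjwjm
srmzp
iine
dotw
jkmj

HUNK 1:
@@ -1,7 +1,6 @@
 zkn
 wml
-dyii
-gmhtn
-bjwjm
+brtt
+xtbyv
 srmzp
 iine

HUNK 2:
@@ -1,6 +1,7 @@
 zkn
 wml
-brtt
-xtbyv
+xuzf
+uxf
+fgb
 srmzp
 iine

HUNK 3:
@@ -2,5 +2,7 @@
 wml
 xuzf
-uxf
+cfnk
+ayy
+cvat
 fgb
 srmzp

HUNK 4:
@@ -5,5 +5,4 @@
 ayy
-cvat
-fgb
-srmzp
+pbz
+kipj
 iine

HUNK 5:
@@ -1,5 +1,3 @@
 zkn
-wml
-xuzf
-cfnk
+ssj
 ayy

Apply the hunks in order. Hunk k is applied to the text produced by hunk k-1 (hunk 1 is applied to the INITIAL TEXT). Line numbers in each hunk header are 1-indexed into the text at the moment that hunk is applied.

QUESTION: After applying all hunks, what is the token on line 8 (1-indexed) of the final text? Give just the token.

Answer: jkmj

Derivation:
Hunk 1: at line 1 remove [dyii,gmhtn,bjwjm] add [brtt,xtbyv] -> 8 lines: zkn wml brtt xtbyv srmzp iine dotw jkmj
Hunk 2: at line 1 remove [brtt,xtbyv] add [xuzf,uxf,fgb] -> 9 lines: zkn wml xuzf uxf fgb srmzp iine dotw jkmj
Hunk 3: at line 2 remove [uxf] add [cfnk,ayy,cvat] -> 11 lines: zkn wml xuzf cfnk ayy cvat fgb srmzp iine dotw jkmj
Hunk 4: at line 5 remove [cvat,fgb,srmzp] add [pbz,kipj] -> 10 lines: zkn wml xuzf cfnk ayy pbz kipj iine dotw jkmj
Hunk 5: at line 1 remove [wml,xuzf,cfnk] add [ssj] -> 8 lines: zkn ssj ayy pbz kipj iine dotw jkmj
Final line 8: jkmj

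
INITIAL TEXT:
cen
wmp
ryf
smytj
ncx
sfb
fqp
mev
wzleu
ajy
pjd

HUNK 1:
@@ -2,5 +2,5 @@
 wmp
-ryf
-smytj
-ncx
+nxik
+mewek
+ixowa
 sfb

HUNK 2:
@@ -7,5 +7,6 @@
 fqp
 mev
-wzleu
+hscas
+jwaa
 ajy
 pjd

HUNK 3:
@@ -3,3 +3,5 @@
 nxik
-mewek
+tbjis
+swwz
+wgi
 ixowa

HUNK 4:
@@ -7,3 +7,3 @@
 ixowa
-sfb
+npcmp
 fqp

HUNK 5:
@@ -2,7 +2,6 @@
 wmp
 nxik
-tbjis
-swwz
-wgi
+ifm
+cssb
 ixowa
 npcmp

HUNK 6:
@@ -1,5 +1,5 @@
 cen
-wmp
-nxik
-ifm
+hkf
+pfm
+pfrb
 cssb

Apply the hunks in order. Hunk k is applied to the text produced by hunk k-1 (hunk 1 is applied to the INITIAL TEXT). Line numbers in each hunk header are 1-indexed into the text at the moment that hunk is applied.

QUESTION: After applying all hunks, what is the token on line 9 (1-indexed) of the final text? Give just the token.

Answer: mev

Derivation:
Hunk 1: at line 2 remove [ryf,smytj,ncx] add [nxik,mewek,ixowa] -> 11 lines: cen wmp nxik mewek ixowa sfb fqp mev wzleu ajy pjd
Hunk 2: at line 7 remove [wzleu] add [hscas,jwaa] -> 12 lines: cen wmp nxik mewek ixowa sfb fqp mev hscas jwaa ajy pjd
Hunk 3: at line 3 remove [mewek] add [tbjis,swwz,wgi] -> 14 lines: cen wmp nxik tbjis swwz wgi ixowa sfb fqp mev hscas jwaa ajy pjd
Hunk 4: at line 7 remove [sfb] add [npcmp] -> 14 lines: cen wmp nxik tbjis swwz wgi ixowa npcmp fqp mev hscas jwaa ajy pjd
Hunk 5: at line 2 remove [tbjis,swwz,wgi] add [ifm,cssb] -> 13 lines: cen wmp nxik ifm cssb ixowa npcmp fqp mev hscas jwaa ajy pjd
Hunk 6: at line 1 remove [wmp,nxik,ifm] add [hkf,pfm,pfrb] -> 13 lines: cen hkf pfm pfrb cssb ixowa npcmp fqp mev hscas jwaa ajy pjd
Final line 9: mev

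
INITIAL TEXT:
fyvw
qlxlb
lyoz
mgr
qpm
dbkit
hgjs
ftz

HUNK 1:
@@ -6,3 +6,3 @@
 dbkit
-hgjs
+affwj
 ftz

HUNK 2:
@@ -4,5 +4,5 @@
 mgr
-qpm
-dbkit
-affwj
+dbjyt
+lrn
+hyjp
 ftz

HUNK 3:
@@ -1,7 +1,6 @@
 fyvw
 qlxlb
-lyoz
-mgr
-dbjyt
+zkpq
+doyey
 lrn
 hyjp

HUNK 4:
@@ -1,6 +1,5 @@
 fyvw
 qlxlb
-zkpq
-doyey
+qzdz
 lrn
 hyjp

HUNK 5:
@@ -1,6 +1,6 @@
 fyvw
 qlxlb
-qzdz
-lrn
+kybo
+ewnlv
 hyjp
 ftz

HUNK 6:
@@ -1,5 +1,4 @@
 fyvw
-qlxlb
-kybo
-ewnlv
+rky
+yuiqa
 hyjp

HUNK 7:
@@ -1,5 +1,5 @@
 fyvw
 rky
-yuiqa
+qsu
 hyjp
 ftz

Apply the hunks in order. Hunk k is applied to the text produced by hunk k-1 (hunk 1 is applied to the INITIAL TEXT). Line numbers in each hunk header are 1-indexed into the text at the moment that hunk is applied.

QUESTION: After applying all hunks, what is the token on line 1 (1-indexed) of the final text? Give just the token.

Answer: fyvw

Derivation:
Hunk 1: at line 6 remove [hgjs] add [affwj] -> 8 lines: fyvw qlxlb lyoz mgr qpm dbkit affwj ftz
Hunk 2: at line 4 remove [qpm,dbkit,affwj] add [dbjyt,lrn,hyjp] -> 8 lines: fyvw qlxlb lyoz mgr dbjyt lrn hyjp ftz
Hunk 3: at line 1 remove [lyoz,mgr,dbjyt] add [zkpq,doyey] -> 7 lines: fyvw qlxlb zkpq doyey lrn hyjp ftz
Hunk 4: at line 1 remove [zkpq,doyey] add [qzdz] -> 6 lines: fyvw qlxlb qzdz lrn hyjp ftz
Hunk 5: at line 1 remove [qzdz,lrn] add [kybo,ewnlv] -> 6 lines: fyvw qlxlb kybo ewnlv hyjp ftz
Hunk 6: at line 1 remove [qlxlb,kybo,ewnlv] add [rky,yuiqa] -> 5 lines: fyvw rky yuiqa hyjp ftz
Hunk 7: at line 1 remove [yuiqa] add [qsu] -> 5 lines: fyvw rky qsu hyjp ftz
Final line 1: fyvw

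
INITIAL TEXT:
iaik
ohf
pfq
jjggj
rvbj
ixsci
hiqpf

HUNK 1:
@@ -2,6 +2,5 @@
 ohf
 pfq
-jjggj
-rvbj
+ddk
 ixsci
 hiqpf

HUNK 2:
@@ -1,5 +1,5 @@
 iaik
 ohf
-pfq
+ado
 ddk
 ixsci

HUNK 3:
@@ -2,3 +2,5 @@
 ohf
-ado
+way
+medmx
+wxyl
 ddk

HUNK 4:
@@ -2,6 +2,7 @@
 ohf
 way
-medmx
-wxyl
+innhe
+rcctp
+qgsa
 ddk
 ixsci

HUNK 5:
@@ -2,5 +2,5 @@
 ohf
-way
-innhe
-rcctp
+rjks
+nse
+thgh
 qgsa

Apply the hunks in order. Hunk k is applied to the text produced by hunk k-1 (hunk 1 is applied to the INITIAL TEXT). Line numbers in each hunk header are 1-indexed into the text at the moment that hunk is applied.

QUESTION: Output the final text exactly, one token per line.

Hunk 1: at line 2 remove [jjggj,rvbj] add [ddk] -> 6 lines: iaik ohf pfq ddk ixsci hiqpf
Hunk 2: at line 1 remove [pfq] add [ado] -> 6 lines: iaik ohf ado ddk ixsci hiqpf
Hunk 3: at line 2 remove [ado] add [way,medmx,wxyl] -> 8 lines: iaik ohf way medmx wxyl ddk ixsci hiqpf
Hunk 4: at line 2 remove [medmx,wxyl] add [innhe,rcctp,qgsa] -> 9 lines: iaik ohf way innhe rcctp qgsa ddk ixsci hiqpf
Hunk 5: at line 2 remove [way,innhe,rcctp] add [rjks,nse,thgh] -> 9 lines: iaik ohf rjks nse thgh qgsa ddk ixsci hiqpf

Answer: iaik
ohf
rjks
nse
thgh
qgsa
ddk
ixsci
hiqpf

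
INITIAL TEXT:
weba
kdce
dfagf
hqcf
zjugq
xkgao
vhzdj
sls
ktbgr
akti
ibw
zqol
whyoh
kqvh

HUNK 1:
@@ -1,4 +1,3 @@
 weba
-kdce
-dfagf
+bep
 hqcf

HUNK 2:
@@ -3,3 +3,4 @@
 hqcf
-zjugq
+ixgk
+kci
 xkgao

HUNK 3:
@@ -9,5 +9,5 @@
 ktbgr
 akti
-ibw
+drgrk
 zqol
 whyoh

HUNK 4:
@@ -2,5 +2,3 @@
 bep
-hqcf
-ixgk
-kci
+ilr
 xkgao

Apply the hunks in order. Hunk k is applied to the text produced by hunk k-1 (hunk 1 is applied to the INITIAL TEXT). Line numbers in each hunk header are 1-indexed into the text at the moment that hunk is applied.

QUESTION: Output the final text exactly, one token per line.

Answer: weba
bep
ilr
xkgao
vhzdj
sls
ktbgr
akti
drgrk
zqol
whyoh
kqvh

Derivation:
Hunk 1: at line 1 remove [kdce,dfagf] add [bep] -> 13 lines: weba bep hqcf zjugq xkgao vhzdj sls ktbgr akti ibw zqol whyoh kqvh
Hunk 2: at line 3 remove [zjugq] add [ixgk,kci] -> 14 lines: weba bep hqcf ixgk kci xkgao vhzdj sls ktbgr akti ibw zqol whyoh kqvh
Hunk 3: at line 9 remove [ibw] add [drgrk] -> 14 lines: weba bep hqcf ixgk kci xkgao vhzdj sls ktbgr akti drgrk zqol whyoh kqvh
Hunk 4: at line 2 remove [hqcf,ixgk,kci] add [ilr] -> 12 lines: weba bep ilr xkgao vhzdj sls ktbgr akti drgrk zqol whyoh kqvh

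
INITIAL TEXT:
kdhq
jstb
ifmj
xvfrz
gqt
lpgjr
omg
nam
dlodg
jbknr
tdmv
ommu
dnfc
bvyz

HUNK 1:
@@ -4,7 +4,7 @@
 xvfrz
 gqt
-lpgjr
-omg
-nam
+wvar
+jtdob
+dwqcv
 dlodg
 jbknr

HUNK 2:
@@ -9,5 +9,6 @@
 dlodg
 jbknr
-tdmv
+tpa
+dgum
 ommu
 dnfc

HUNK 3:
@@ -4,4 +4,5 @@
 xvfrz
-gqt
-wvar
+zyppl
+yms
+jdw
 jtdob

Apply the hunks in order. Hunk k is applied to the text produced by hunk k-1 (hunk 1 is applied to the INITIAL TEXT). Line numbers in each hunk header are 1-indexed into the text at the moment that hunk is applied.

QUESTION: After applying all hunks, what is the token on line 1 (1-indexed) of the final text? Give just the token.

Hunk 1: at line 4 remove [lpgjr,omg,nam] add [wvar,jtdob,dwqcv] -> 14 lines: kdhq jstb ifmj xvfrz gqt wvar jtdob dwqcv dlodg jbknr tdmv ommu dnfc bvyz
Hunk 2: at line 9 remove [tdmv] add [tpa,dgum] -> 15 lines: kdhq jstb ifmj xvfrz gqt wvar jtdob dwqcv dlodg jbknr tpa dgum ommu dnfc bvyz
Hunk 3: at line 4 remove [gqt,wvar] add [zyppl,yms,jdw] -> 16 lines: kdhq jstb ifmj xvfrz zyppl yms jdw jtdob dwqcv dlodg jbknr tpa dgum ommu dnfc bvyz
Final line 1: kdhq

Answer: kdhq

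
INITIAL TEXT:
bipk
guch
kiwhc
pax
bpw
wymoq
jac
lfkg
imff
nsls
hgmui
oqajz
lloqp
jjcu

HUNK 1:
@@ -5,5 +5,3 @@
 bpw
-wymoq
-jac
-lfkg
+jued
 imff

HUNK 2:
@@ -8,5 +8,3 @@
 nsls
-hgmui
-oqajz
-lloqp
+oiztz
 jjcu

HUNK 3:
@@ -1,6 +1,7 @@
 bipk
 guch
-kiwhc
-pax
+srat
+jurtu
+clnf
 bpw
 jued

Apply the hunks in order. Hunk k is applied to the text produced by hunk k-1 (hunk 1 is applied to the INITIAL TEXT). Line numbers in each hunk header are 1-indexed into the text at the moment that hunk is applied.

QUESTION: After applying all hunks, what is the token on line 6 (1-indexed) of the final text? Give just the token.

Answer: bpw

Derivation:
Hunk 1: at line 5 remove [wymoq,jac,lfkg] add [jued] -> 12 lines: bipk guch kiwhc pax bpw jued imff nsls hgmui oqajz lloqp jjcu
Hunk 2: at line 8 remove [hgmui,oqajz,lloqp] add [oiztz] -> 10 lines: bipk guch kiwhc pax bpw jued imff nsls oiztz jjcu
Hunk 3: at line 1 remove [kiwhc,pax] add [srat,jurtu,clnf] -> 11 lines: bipk guch srat jurtu clnf bpw jued imff nsls oiztz jjcu
Final line 6: bpw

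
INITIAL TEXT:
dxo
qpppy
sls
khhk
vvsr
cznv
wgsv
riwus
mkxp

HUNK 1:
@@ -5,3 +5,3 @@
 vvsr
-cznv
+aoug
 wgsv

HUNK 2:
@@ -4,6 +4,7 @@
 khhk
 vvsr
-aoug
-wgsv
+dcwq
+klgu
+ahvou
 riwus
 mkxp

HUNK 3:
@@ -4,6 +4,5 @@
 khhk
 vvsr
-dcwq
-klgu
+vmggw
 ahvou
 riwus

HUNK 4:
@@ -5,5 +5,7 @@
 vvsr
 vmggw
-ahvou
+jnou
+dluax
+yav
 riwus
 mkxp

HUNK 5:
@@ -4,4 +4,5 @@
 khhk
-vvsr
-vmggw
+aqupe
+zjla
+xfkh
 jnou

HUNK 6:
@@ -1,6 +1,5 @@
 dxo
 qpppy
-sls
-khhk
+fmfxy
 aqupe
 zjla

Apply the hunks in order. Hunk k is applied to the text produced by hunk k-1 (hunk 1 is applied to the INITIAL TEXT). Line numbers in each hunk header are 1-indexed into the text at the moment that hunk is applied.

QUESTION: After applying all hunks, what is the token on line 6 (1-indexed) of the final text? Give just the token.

Hunk 1: at line 5 remove [cznv] add [aoug] -> 9 lines: dxo qpppy sls khhk vvsr aoug wgsv riwus mkxp
Hunk 2: at line 4 remove [aoug,wgsv] add [dcwq,klgu,ahvou] -> 10 lines: dxo qpppy sls khhk vvsr dcwq klgu ahvou riwus mkxp
Hunk 3: at line 4 remove [dcwq,klgu] add [vmggw] -> 9 lines: dxo qpppy sls khhk vvsr vmggw ahvou riwus mkxp
Hunk 4: at line 5 remove [ahvou] add [jnou,dluax,yav] -> 11 lines: dxo qpppy sls khhk vvsr vmggw jnou dluax yav riwus mkxp
Hunk 5: at line 4 remove [vvsr,vmggw] add [aqupe,zjla,xfkh] -> 12 lines: dxo qpppy sls khhk aqupe zjla xfkh jnou dluax yav riwus mkxp
Hunk 6: at line 1 remove [sls,khhk] add [fmfxy] -> 11 lines: dxo qpppy fmfxy aqupe zjla xfkh jnou dluax yav riwus mkxp
Final line 6: xfkh

Answer: xfkh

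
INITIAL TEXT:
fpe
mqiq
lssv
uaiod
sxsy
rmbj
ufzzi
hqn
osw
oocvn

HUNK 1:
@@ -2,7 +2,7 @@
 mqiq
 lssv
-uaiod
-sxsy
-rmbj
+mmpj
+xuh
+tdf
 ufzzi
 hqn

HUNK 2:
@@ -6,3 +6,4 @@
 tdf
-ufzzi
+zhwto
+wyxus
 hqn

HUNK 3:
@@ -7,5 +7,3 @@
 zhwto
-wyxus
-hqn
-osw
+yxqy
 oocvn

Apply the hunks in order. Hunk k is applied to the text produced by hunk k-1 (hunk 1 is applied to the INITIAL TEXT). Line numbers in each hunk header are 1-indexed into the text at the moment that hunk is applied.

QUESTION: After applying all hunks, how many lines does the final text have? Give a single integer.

Hunk 1: at line 2 remove [uaiod,sxsy,rmbj] add [mmpj,xuh,tdf] -> 10 lines: fpe mqiq lssv mmpj xuh tdf ufzzi hqn osw oocvn
Hunk 2: at line 6 remove [ufzzi] add [zhwto,wyxus] -> 11 lines: fpe mqiq lssv mmpj xuh tdf zhwto wyxus hqn osw oocvn
Hunk 3: at line 7 remove [wyxus,hqn,osw] add [yxqy] -> 9 lines: fpe mqiq lssv mmpj xuh tdf zhwto yxqy oocvn
Final line count: 9

Answer: 9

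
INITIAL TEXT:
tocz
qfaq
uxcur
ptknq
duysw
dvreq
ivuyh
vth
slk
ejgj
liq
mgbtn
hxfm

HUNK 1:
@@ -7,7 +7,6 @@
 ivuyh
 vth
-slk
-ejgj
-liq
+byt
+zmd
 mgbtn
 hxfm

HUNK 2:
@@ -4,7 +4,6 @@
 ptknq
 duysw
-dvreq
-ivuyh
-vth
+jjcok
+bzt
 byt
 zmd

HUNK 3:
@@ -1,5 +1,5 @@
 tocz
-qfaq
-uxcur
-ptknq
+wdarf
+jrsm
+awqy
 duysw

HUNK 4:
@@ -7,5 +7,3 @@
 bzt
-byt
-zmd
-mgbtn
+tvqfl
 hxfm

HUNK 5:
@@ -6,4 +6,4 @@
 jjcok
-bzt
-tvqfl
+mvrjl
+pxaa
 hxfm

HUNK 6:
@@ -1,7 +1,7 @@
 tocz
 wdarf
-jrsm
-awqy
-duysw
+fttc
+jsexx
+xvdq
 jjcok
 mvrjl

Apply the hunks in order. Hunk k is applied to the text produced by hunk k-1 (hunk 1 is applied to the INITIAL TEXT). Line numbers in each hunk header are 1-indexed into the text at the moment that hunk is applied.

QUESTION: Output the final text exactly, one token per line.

Answer: tocz
wdarf
fttc
jsexx
xvdq
jjcok
mvrjl
pxaa
hxfm

Derivation:
Hunk 1: at line 7 remove [slk,ejgj,liq] add [byt,zmd] -> 12 lines: tocz qfaq uxcur ptknq duysw dvreq ivuyh vth byt zmd mgbtn hxfm
Hunk 2: at line 4 remove [dvreq,ivuyh,vth] add [jjcok,bzt] -> 11 lines: tocz qfaq uxcur ptknq duysw jjcok bzt byt zmd mgbtn hxfm
Hunk 3: at line 1 remove [qfaq,uxcur,ptknq] add [wdarf,jrsm,awqy] -> 11 lines: tocz wdarf jrsm awqy duysw jjcok bzt byt zmd mgbtn hxfm
Hunk 4: at line 7 remove [byt,zmd,mgbtn] add [tvqfl] -> 9 lines: tocz wdarf jrsm awqy duysw jjcok bzt tvqfl hxfm
Hunk 5: at line 6 remove [bzt,tvqfl] add [mvrjl,pxaa] -> 9 lines: tocz wdarf jrsm awqy duysw jjcok mvrjl pxaa hxfm
Hunk 6: at line 1 remove [jrsm,awqy,duysw] add [fttc,jsexx,xvdq] -> 9 lines: tocz wdarf fttc jsexx xvdq jjcok mvrjl pxaa hxfm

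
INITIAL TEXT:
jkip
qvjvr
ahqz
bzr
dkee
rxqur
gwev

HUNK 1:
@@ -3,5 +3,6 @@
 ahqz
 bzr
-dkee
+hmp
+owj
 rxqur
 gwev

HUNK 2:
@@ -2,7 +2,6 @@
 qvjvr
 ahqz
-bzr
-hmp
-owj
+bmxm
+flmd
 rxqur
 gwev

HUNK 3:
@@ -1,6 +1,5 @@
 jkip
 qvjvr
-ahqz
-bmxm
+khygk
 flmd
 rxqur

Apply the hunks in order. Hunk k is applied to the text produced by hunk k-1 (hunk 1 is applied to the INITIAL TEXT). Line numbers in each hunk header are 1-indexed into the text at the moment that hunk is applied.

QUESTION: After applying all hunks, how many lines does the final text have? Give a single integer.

Answer: 6

Derivation:
Hunk 1: at line 3 remove [dkee] add [hmp,owj] -> 8 lines: jkip qvjvr ahqz bzr hmp owj rxqur gwev
Hunk 2: at line 2 remove [bzr,hmp,owj] add [bmxm,flmd] -> 7 lines: jkip qvjvr ahqz bmxm flmd rxqur gwev
Hunk 3: at line 1 remove [ahqz,bmxm] add [khygk] -> 6 lines: jkip qvjvr khygk flmd rxqur gwev
Final line count: 6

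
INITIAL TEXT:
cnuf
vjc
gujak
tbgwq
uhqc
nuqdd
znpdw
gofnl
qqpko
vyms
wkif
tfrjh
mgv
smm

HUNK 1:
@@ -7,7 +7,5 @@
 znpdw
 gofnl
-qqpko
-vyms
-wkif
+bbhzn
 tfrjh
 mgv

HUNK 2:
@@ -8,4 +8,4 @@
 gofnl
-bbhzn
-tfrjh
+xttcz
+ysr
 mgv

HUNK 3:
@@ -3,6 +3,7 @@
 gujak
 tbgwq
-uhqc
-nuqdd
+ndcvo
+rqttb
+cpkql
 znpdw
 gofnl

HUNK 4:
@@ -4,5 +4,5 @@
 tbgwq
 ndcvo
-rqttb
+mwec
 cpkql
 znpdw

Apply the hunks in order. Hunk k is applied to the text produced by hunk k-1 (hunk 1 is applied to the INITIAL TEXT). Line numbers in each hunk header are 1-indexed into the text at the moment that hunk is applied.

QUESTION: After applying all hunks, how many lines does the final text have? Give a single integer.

Hunk 1: at line 7 remove [qqpko,vyms,wkif] add [bbhzn] -> 12 lines: cnuf vjc gujak tbgwq uhqc nuqdd znpdw gofnl bbhzn tfrjh mgv smm
Hunk 2: at line 8 remove [bbhzn,tfrjh] add [xttcz,ysr] -> 12 lines: cnuf vjc gujak tbgwq uhqc nuqdd znpdw gofnl xttcz ysr mgv smm
Hunk 3: at line 3 remove [uhqc,nuqdd] add [ndcvo,rqttb,cpkql] -> 13 lines: cnuf vjc gujak tbgwq ndcvo rqttb cpkql znpdw gofnl xttcz ysr mgv smm
Hunk 4: at line 4 remove [rqttb] add [mwec] -> 13 lines: cnuf vjc gujak tbgwq ndcvo mwec cpkql znpdw gofnl xttcz ysr mgv smm
Final line count: 13

Answer: 13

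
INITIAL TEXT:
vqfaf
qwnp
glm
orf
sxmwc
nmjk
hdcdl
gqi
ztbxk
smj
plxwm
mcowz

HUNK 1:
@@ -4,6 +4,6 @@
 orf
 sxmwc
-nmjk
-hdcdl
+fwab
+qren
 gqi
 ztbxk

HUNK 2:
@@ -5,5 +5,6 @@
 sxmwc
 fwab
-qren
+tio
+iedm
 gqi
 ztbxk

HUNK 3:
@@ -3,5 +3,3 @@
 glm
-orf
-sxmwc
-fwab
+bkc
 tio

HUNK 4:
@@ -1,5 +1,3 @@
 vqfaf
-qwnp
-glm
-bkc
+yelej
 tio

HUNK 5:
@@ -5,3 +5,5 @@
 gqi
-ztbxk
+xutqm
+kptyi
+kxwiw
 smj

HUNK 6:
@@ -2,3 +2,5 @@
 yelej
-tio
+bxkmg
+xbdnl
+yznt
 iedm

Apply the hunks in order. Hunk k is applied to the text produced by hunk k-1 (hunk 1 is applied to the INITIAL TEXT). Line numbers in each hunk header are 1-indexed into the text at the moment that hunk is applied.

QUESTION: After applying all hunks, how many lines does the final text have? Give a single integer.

Hunk 1: at line 4 remove [nmjk,hdcdl] add [fwab,qren] -> 12 lines: vqfaf qwnp glm orf sxmwc fwab qren gqi ztbxk smj plxwm mcowz
Hunk 2: at line 5 remove [qren] add [tio,iedm] -> 13 lines: vqfaf qwnp glm orf sxmwc fwab tio iedm gqi ztbxk smj plxwm mcowz
Hunk 3: at line 3 remove [orf,sxmwc,fwab] add [bkc] -> 11 lines: vqfaf qwnp glm bkc tio iedm gqi ztbxk smj plxwm mcowz
Hunk 4: at line 1 remove [qwnp,glm,bkc] add [yelej] -> 9 lines: vqfaf yelej tio iedm gqi ztbxk smj plxwm mcowz
Hunk 5: at line 5 remove [ztbxk] add [xutqm,kptyi,kxwiw] -> 11 lines: vqfaf yelej tio iedm gqi xutqm kptyi kxwiw smj plxwm mcowz
Hunk 6: at line 2 remove [tio] add [bxkmg,xbdnl,yznt] -> 13 lines: vqfaf yelej bxkmg xbdnl yznt iedm gqi xutqm kptyi kxwiw smj plxwm mcowz
Final line count: 13

Answer: 13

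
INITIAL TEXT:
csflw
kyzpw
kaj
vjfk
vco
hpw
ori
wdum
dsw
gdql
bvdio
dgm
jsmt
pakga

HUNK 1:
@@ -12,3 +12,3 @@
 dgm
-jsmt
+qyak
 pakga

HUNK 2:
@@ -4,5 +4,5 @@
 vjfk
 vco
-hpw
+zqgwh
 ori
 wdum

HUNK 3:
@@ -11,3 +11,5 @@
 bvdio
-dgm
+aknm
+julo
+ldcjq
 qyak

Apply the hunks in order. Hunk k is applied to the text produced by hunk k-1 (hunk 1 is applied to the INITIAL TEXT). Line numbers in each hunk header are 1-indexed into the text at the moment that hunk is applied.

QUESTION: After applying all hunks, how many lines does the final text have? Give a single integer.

Hunk 1: at line 12 remove [jsmt] add [qyak] -> 14 lines: csflw kyzpw kaj vjfk vco hpw ori wdum dsw gdql bvdio dgm qyak pakga
Hunk 2: at line 4 remove [hpw] add [zqgwh] -> 14 lines: csflw kyzpw kaj vjfk vco zqgwh ori wdum dsw gdql bvdio dgm qyak pakga
Hunk 3: at line 11 remove [dgm] add [aknm,julo,ldcjq] -> 16 lines: csflw kyzpw kaj vjfk vco zqgwh ori wdum dsw gdql bvdio aknm julo ldcjq qyak pakga
Final line count: 16

Answer: 16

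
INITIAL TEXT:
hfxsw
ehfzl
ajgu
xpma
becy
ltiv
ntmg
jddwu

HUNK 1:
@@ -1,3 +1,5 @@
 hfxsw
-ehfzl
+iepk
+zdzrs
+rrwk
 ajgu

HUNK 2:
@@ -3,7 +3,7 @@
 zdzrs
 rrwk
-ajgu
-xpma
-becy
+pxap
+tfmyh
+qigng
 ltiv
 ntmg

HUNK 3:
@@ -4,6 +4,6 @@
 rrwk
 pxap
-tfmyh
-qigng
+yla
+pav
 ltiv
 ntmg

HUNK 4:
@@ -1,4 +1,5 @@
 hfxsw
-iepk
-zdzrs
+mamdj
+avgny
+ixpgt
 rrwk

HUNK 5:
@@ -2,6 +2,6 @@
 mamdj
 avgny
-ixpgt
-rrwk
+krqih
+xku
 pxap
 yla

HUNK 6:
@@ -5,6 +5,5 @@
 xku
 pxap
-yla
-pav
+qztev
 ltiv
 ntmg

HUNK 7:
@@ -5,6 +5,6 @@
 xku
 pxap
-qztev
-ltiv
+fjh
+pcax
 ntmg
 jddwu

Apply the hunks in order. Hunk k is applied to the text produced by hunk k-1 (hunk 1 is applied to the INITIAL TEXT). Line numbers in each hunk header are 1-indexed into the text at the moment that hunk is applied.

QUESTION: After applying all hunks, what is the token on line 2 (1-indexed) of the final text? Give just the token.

Hunk 1: at line 1 remove [ehfzl] add [iepk,zdzrs,rrwk] -> 10 lines: hfxsw iepk zdzrs rrwk ajgu xpma becy ltiv ntmg jddwu
Hunk 2: at line 3 remove [ajgu,xpma,becy] add [pxap,tfmyh,qigng] -> 10 lines: hfxsw iepk zdzrs rrwk pxap tfmyh qigng ltiv ntmg jddwu
Hunk 3: at line 4 remove [tfmyh,qigng] add [yla,pav] -> 10 lines: hfxsw iepk zdzrs rrwk pxap yla pav ltiv ntmg jddwu
Hunk 4: at line 1 remove [iepk,zdzrs] add [mamdj,avgny,ixpgt] -> 11 lines: hfxsw mamdj avgny ixpgt rrwk pxap yla pav ltiv ntmg jddwu
Hunk 5: at line 2 remove [ixpgt,rrwk] add [krqih,xku] -> 11 lines: hfxsw mamdj avgny krqih xku pxap yla pav ltiv ntmg jddwu
Hunk 6: at line 5 remove [yla,pav] add [qztev] -> 10 lines: hfxsw mamdj avgny krqih xku pxap qztev ltiv ntmg jddwu
Hunk 7: at line 5 remove [qztev,ltiv] add [fjh,pcax] -> 10 lines: hfxsw mamdj avgny krqih xku pxap fjh pcax ntmg jddwu
Final line 2: mamdj

Answer: mamdj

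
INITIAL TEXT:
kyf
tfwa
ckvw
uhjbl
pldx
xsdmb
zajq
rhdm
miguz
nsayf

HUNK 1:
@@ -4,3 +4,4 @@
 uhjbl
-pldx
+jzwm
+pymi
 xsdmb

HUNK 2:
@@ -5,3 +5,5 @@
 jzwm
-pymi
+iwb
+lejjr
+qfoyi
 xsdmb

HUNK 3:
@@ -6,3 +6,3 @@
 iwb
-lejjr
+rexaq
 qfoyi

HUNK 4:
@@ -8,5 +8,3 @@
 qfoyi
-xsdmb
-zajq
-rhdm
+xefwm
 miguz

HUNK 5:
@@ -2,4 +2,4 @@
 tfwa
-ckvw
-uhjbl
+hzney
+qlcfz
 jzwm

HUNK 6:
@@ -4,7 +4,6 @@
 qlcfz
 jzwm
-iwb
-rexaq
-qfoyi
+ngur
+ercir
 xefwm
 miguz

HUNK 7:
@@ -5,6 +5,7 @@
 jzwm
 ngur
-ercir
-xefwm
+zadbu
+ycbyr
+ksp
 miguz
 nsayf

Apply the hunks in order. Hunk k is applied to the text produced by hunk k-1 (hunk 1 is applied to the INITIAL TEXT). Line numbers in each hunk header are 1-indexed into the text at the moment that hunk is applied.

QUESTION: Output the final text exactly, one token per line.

Answer: kyf
tfwa
hzney
qlcfz
jzwm
ngur
zadbu
ycbyr
ksp
miguz
nsayf

Derivation:
Hunk 1: at line 4 remove [pldx] add [jzwm,pymi] -> 11 lines: kyf tfwa ckvw uhjbl jzwm pymi xsdmb zajq rhdm miguz nsayf
Hunk 2: at line 5 remove [pymi] add [iwb,lejjr,qfoyi] -> 13 lines: kyf tfwa ckvw uhjbl jzwm iwb lejjr qfoyi xsdmb zajq rhdm miguz nsayf
Hunk 3: at line 6 remove [lejjr] add [rexaq] -> 13 lines: kyf tfwa ckvw uhjbl jzwm iwb rexaq qfoyi xsdmb zajq rhdm miguz nsayf
Hunk 4: at line 8 remove [xsdmb,zajq,rhdm] add [xefwm] -> 11 lines: kyf tfwa ckvw uhjbl jzwm iwb rexaq qfoyi xefwm miguz nsayf
Hunk 5: at line 2 remove [ckvw,uhjbl] add [hzney,qlcfz] -> 11 lines: kyf tfwa hzney qlcfz jzwm iwb rexaq qfoyi xefwm miguz nsayf
Hunk 6: at line 4 remove [iwb,rexaq,qfoyi] add [ngur,ercir] -> 10 lines: kyf tfwa hzney qlcfz jzwm ngur ercir xefwm miguz nsayf
Hunk 7: at line 5 remove [ercir,xefwm] add [zadbu,ycbyr,ksp] -> 11 lines: kyf tfwa hzney qlcfz jzwm ngur zadbu ycbyr ksp miguz nsayf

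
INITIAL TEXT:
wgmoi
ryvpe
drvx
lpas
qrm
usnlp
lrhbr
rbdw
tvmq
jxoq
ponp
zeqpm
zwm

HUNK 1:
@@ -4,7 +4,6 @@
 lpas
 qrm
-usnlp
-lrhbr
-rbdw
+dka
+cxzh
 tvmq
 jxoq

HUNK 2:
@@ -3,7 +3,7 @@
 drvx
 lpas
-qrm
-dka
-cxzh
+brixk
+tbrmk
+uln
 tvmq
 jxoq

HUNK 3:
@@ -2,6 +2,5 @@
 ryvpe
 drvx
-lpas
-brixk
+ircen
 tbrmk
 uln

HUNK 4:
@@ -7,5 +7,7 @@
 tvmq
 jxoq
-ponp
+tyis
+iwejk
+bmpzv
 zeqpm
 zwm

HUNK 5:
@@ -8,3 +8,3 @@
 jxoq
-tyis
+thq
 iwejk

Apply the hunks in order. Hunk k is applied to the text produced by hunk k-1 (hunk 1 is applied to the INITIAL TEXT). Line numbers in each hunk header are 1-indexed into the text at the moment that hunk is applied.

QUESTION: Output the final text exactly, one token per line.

Hunk 1: at line 4 remove [usnlp,lrhbr,rbdw] add [dka,cxzh] -> 12 lines: wgmoi ryvpe drvx lpas qrm dka cxzh tvmq jxoq ponp zeqpm zwm
Hunk 2: at line 3 remove [qrm,dka,cxzh] add [brixk,tbrmk,uln] -> 12 lines: wgmoi ryvpe drvx lpas brixk tbrmk uln tvmq jxoq ponp zeqpm zwm
Hunk 3: at line 2 remove [lpas,brixk] add [ircen] -> 11 lines: wgmoi ryvpe drvx ircen tbrmk uln tvmq jxoq ponp zeqpm zwm
Hunk 4: at line 7 remove [ponp] add [tyis,iwejk,bmpzv] -> 13 lines: wgmoi ryvpe drvx ircen tbrmk uln tvmq jxoq tyis iwejk bmpzv zeqpm zwm
Hunk 5: at line 8 remove [tyis] add [thq] -> 13 lines: wgmoi ryvpe drvx ircen tbrmk uln tvmq jxoq thq iwejk bmpzv zeqpm zwm

Answer: wgmoi
ryvpe
drvx
ircen
tbrmk
uln
tvmq
jxoq
thq
iwejk
bmpzv
zeqpm
zwm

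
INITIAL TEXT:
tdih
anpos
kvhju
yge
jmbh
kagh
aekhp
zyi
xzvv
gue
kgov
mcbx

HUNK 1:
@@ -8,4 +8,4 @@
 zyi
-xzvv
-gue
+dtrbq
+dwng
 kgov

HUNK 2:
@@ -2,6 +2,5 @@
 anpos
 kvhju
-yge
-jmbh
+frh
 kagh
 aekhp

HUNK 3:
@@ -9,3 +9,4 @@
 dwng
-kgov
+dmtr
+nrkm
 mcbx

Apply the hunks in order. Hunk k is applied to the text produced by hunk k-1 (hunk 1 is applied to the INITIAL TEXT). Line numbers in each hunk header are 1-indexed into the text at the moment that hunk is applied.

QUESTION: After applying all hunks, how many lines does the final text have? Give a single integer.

Hunk 1: at line 8 remove [xzvv,gue] add [dtrbq,dwng] -> 12 lines: tdih anpos kvhju yge jmbh kagh aekhp zyi dtrbq dwng kgov mcbx
Hunk 2: at line 2 remove [yge,jmbh] add [frh] -> 11 lines: tdih anpos kvhju frh kagh aekhp zyi dtrbq dwng kgov mcbx
Hunk 3: at line 9 remove [kgov] add [dmtr,nrkm] -> 12 lines: tdih anpos kvhju frh kagh aekhp zyi dtrbq dwng dmtr nrkm mcbx
Final line count: 12

Answer: 12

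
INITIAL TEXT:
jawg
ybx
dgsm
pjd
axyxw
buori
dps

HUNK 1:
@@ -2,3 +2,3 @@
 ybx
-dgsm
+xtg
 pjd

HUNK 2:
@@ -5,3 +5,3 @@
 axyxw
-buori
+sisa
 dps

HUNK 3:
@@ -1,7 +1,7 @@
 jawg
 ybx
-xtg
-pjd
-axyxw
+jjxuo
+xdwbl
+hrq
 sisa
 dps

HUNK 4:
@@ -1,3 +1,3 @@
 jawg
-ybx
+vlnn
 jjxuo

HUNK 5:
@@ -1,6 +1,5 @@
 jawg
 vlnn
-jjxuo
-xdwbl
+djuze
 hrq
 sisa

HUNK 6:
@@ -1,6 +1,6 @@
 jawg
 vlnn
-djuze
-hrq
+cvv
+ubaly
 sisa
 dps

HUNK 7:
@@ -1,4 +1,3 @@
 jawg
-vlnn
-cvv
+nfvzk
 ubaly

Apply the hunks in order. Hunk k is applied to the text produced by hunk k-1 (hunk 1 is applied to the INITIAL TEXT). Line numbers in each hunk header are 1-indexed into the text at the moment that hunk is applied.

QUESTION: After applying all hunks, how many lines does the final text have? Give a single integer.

Answer: 5

Derivation:
Hunk 1: at line 2 remove [dgsm] add [xtg] -> 7 lines: jawg ybx xtg pjd axyxw buori dps
Hunk 2: at line 5 remove [buori] add [sisa] -> 7 lines: jawg ybx xtg pjd axyxw sisa dps
Hunk 3: at line 1 remove [xtg,pjd,axyxw] add [jjxuo,xdwbl,hrq] -> 7 lines: jawg ybx jjxuo xdwbl hrq sisa dps
Hunk 4: at line 1 remove [ybx] add [vlnn] -> 7 lines: jawg vlnn jjxuo xdwbl hrq sisa dps
Hunk 5: at line 1 remove [jjxuo,xdwbl] add [djuze] -> 6 lines: jawg vlnn djuze hrq sisa dps
Hunk 6: at line 1 remove [djuze,hrq] add [cvv,ubaly] -> 6 lines: jawg vlnn cvv ubaly sisa dps
Hunk 7: at line 1 remove [vlnn,cvv] add [nfvzk] -> 5 lines: jawg nfvzk ubaly sisa dps
Final line count: 5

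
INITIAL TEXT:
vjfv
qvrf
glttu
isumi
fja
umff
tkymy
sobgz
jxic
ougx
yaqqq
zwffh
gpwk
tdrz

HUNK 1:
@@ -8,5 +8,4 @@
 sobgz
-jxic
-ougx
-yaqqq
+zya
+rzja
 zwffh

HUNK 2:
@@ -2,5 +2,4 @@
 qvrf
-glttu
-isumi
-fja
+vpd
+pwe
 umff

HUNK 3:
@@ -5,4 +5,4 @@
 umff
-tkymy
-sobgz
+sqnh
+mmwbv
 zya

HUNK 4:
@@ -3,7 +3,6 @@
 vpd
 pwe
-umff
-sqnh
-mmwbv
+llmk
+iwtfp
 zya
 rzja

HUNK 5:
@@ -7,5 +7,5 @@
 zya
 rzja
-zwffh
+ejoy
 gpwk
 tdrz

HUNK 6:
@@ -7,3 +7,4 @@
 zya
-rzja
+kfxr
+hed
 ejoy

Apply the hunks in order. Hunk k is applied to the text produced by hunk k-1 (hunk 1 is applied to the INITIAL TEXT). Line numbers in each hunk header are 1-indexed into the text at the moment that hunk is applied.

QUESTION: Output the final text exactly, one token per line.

Hunk 1: at line 8 remove [jxic,ougx,yaqqq] add [zya,rzja] -> 13 lines: vjfv qvrf glttu isumi fja umff tkymy sobgz zya rzja zwffh gpwk tdrz
Hunk 2: at line 2 remove [glttu,isumi,fja] add [vpd,pwe] -> 12 lines: vjfv qvrf vpd pwe umff tkymy sobgz zya rzja zwffh gpwk tdrz
Hunk 3: at line 5 remove [tkymy,sobgz] add [sqnh,mmwbv] -> 12 lines: vjfv qvrf vpd pwe umff sqnh mmwbv zya rzja zwffh gpwk tdrz
Hunk 4: at line 3 remove [umff,sqnh,mmwbv] add [llmk,iwtfp] -> 11 lines: vjfv qvrf vpd pwe llmk iwtfp zya rzja zwffh gpwk tdrz
Hunk 5: at line 7 remove [zwffh] add [ejoy] -> 11 lines: vjfv qvrf vpd pwe llmk iwtfp zya rzja ejoy gpwk tdrz
Hunk 6: at line 7 remove [rzja] add [kfxr,hed] -> 12 lines: vjfv qvrf vpd pwe llmk iwtfp zya kfxr hed ejoy gpwk tdrz

Answer: vjfv
qvrf
vpd
pwe
llmk
iwtfp
zya
kfxr
hed
ejoy
gpwk
tdrz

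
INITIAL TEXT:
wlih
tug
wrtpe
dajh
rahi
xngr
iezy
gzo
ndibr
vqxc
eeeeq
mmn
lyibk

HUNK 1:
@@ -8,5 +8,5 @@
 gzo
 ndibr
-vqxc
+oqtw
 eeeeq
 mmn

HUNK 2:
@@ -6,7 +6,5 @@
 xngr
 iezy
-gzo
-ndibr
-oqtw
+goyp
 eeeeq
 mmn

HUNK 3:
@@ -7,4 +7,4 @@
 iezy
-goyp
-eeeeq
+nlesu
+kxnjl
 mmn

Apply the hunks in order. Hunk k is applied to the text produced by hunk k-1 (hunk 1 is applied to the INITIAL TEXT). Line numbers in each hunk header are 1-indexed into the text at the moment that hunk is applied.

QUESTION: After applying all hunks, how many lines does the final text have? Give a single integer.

Hunk 1: at line 8 remove [vqxc] add [oqtw] -> 13 lines: wlih tug wrtpe dajh rahi xngr iezy gzo ndibr oqtw eeeeq mmn lyibk
Hunk 2: at line 6 remove [gzo,ndibr,oqtw] add [goyp] -> 11 lines: wlih tug wrtpe dajh rahi xngr iezy goyp eeeeq mmn lyibk
Hunk 3: at line 7 remove [goyp,eeeeq] add [nlesu,kxnjl] -> 11 lines: wlih tug wrtpe dajh rahi xngr iezy nlesu kxnjl mmn lyibk
Final line count: 11

Answer: 11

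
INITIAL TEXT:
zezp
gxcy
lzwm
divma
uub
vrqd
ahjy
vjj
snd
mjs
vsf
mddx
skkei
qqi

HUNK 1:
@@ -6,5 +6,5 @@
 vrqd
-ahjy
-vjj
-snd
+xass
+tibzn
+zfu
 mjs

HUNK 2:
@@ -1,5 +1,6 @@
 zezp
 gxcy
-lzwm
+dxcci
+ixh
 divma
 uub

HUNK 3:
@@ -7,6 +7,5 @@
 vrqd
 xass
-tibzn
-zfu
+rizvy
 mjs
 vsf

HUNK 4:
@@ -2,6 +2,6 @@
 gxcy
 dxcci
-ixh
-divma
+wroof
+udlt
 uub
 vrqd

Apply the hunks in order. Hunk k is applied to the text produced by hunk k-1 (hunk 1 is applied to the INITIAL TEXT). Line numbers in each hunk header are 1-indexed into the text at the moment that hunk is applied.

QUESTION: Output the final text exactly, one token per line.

Hunk 1: at line 6 remove [ahjy,vjj,snd] add [xass,tibzn,zfu] -> 14 lines: zezp gxcy lzwm divma uub vrqd xass tibzn zfu mjs vsf mddx skkei qqi
Hunk 2: at line 1 remove [lzwm] add [dxcci,ixh] -> 15 lines: zezp gxcy dxcci ixh divma uub vrqd xass tibzn zfu mjs vsf mddx skkei qqi
Hunk 3: at line 7 remove [tibzn,zfu] add [rizvy] -> 14 lines: zezp gxcy dxcci ixh divma uub vrqd xass rizvy mjs vsf mddx skkei qqi
Hunk 4: at line 2 remove [ixh,divma] add [wroof,udlt] -> 14 lines: zezp gxcy dxcci wroof udlt uub vrqd xass rizvy mjs vsf mddx skkei qqi

Answer: zezp
gxcy
dxcci
wroof
udlt
uub
vrqd
xass
rizvy
mjs
vsf
mddx
skkei
qqi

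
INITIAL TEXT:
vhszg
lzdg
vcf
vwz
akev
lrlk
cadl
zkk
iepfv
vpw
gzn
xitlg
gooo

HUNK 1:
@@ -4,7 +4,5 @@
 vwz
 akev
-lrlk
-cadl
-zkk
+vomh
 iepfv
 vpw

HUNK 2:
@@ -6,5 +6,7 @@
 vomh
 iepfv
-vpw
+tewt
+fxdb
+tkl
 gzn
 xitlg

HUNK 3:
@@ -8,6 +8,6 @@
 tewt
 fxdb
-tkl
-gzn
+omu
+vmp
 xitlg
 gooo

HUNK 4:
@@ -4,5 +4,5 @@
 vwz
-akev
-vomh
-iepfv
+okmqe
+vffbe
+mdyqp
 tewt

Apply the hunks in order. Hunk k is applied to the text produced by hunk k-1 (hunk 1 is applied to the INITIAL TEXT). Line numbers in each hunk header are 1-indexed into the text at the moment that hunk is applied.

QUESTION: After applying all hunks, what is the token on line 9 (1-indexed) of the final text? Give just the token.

Answer: fxdb

Derivation:
Hunk 1: at line 4 remove [lrlk,cadl,zkk] add [vomh] -> 11 lines: vhszg lzdg vcf vwz akev vomh iepfv vpw gzn xitlg gooo
Hunk 2: at line 6 remove [vpw] add [tewt,fxdb,tkl] -> 13 lines: vhszg lzdg vcf vwz akev vomh iepfv tewt fxdb tkl gzn xitlg gooo
Hunk 3: at line 8 remove [tkl,gzn] add [omu,vmp] -> 13 lines: vhszg lzdg vcf vwz akev vomh iepfv tewt fxdb omu vmp xitlg gooo
Hunk 4: at line 4 remove [akev,vomh,iepfv] add [okmqe,vffbe,mdyqp] -> 13 lines: vhszg lzdg vcf vwz okmqe vffbe mdyqp tewt fxdb omu vmp xitlg gooo
Final line 9: fxdb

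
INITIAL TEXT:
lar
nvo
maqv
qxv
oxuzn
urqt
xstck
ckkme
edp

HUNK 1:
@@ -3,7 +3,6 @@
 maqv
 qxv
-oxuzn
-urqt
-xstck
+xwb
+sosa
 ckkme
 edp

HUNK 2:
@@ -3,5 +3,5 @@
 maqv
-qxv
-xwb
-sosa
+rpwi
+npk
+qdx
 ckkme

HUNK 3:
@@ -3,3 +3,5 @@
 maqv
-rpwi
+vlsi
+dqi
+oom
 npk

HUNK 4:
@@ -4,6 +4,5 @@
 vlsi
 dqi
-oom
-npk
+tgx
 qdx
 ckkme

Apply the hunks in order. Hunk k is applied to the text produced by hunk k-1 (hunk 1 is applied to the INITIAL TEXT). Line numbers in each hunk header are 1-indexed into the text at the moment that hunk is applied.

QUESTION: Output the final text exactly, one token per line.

Answer: lar
nvo
maqv
vlsi
dqi
tgx
qdx
ckkme
edp

Derivation:
Hunk 1: at line 3 remove [oxuzn,urqt,xstck] add [xwb,sosa] -> 8 lines: lar nvo maqv qxv xwb sosa ckkme edp
Hunk 2: at line 3 remove [qxv,xwb,sosa] add [rpwi,npk,qdx] -> 8 lines: lar nvo maqv rpwi npk qdx ckkme edp
Hunk 3: at line 3 remove [rpwi] add [vlsi,dqi,oom] -> 10 lines: lar nvo maqv vlsi dqi oom npk qdx ckkme edp
Hunk 4: at line 4 remove [oom,npk] add [tgx] -> 9 lines: lar nvo maqv vlsi dqi tgx qdx ckkme edp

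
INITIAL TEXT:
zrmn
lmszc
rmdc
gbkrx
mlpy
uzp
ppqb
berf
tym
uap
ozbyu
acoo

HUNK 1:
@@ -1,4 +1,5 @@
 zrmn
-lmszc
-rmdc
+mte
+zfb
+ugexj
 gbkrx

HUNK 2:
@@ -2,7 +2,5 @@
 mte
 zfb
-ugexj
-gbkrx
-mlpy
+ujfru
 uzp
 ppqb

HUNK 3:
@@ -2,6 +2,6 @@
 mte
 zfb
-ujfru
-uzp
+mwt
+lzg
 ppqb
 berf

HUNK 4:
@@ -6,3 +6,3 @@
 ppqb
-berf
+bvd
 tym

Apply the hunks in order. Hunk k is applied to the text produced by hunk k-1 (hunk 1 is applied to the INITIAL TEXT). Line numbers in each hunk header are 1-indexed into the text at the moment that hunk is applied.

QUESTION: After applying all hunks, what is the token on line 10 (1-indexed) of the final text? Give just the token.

Answer: ozbyu

Derivation:
Hunk 1: at line 1 remove [lmszc,rmdc] add [mte,zfb,ugexj] -> 13 lines: zrmn mte zfb ugexj gbkrx mlpy uzp ppqb berf tym uap ozbyu acoo
Hunk 2: at line 2 remove [ugexj,gbkrx,mlpy] add [ujfru] -> 11 lines: zrmn mte zfb ujfru uzp ppqb berf tym uap ozbyu acoo
Hunk 3: at line 2 remove [ujfru,uzp] add [mwt,lzg] -> 11 lines: zrmn mte zfb mwt lzg ppqb berf tym uap ozbyu acoo
Hunk 4: at line 6 remove [berf] add [bvd] -> 11 lines: zrmn mte zfb mwt lzg ppqb bvd tym uap ozbyu acoo
Final line 10: ozbyu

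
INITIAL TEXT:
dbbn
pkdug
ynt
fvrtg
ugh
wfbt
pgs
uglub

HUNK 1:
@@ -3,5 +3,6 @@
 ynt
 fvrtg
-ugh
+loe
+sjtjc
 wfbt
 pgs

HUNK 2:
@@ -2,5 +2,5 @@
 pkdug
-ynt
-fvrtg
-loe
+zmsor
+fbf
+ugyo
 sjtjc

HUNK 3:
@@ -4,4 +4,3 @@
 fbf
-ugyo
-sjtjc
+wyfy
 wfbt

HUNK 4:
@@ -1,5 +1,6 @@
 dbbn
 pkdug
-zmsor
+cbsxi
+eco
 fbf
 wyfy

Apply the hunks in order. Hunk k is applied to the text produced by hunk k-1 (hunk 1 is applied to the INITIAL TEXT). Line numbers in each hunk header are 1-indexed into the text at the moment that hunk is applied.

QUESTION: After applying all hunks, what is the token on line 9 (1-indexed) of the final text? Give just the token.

Hunk 1: at line 3 remove [ugh] add [loe,sjtjc] -> 9 lines: dbbn pkdug ynt fvrtg loe sjtjc wfbt pgs uglub
Hunk 2: at line 2 remove [ynt,fvrtg,loe] add [zmsor,fbf,ugyo] -> 9 lines: dbbn pkdug zmsor fbf ugyo sjtjc wfbt pgs uglub
Hunk 3: at line 4 remove [ugyo,sjtjc] add [wyfy] -> 8 lines: dbbn pkdug zmsor fbf wyfy wfbt pgs uglub
Hunk 4: at line 1 remove [zmsor] add [cbsxi,eco] -> 9 lines: dbbn pkdug cbsxi eco fbf wyfy wfbt pgs uglub
Final line 9: uglub

Answer: uglub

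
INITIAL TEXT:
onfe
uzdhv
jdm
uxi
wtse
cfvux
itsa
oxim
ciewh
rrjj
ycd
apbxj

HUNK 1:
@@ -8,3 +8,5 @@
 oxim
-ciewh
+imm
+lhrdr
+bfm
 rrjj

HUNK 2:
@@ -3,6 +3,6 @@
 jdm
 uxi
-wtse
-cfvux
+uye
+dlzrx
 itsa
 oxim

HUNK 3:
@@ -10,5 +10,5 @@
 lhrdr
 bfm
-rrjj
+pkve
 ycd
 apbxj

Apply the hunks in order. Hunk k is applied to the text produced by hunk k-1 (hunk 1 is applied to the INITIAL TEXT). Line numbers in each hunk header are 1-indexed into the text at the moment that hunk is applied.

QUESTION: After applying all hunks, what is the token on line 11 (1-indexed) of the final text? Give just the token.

Answer: bfm

Derivation:
Hunk 1: at line 8 remove [ciewh] add [imm,lhrdr,bfm] -> 14 lines: onfe uzdhv jdm uxi wtse cfvux itsa oxim imm lhrdr bfm rrjj ycd apbxj
Hunk 2: at line 3 remove [wtse,cfvux] add [uye,dlzrx] -> 14 lines: onfe uzdhv jdm uxi uye dlzrx itsa oxim imm lhrdr bfm rrjj ycd apbxj
Hunk 3: at line 10 remove [rrjj] add [pkve] -> 14 lines: onfe uzdhv jdm uxi uye dlzrx itsa oxim imm lhrdr bfm pkve ycd apbxj
Final line 11: bfm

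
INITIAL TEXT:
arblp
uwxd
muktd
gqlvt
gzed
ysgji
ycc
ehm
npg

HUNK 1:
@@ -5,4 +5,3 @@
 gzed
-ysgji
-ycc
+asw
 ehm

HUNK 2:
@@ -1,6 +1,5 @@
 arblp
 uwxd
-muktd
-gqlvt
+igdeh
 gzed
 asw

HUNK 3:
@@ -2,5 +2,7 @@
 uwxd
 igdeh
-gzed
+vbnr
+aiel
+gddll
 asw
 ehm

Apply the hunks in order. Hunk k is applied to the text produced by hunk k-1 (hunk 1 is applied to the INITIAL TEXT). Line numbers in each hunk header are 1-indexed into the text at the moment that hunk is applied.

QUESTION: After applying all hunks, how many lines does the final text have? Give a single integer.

Answer: 9

Derivation:
Hunk 1: at line 5 remove [ysgji,ycc] add [asw] -> 8 lines: arblp uwxd muktd gqlvt gzed asw ehm npg
Hunk 2: at line 1 remove [muktd,gqlvt] add [igdeh] -> 7 lines: arblp uwxd igdeh gzed asw ehm npg
Hunk 3: at line 2 remove [gzed] add [vbnr,aiel,gddll] -> 9 lines: arblp uwxd igdeh vbnr aiel gddll asw ehm npg
Final line count: 9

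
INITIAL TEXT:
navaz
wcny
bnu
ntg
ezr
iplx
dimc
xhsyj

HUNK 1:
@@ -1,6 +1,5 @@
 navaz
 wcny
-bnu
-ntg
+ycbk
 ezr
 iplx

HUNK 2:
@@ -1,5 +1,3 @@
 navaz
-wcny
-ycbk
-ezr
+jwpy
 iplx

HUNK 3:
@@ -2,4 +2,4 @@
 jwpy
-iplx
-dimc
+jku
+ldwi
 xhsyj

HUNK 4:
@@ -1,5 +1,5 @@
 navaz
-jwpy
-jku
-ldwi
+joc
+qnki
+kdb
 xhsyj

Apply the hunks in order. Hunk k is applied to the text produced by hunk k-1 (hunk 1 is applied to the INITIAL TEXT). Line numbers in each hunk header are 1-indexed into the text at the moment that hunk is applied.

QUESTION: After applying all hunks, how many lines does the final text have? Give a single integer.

Hunk 1: at line 1 remove [bnu,ntg] add [ycbk] -> 7 lines: navaz wcny ycbk ezr iplx dimc xhsyj
Hunk 2: at line 1 remove [wcny,ycbk,ezr] add [jwpy] -> 5 lines: navaz jwpy iplx dimc xhsyj
Hunk 3: at line 2 remove [iplx,dimc] add [jku,ldwi] -> 5 lines: navaz jwpy jku ldwi xhsyj
Hunk 4: at line 1 remove [jwpy,jku,ldwi] add [joc,qnki,kdb] -> 5 lines: navaz joc qnki kdb xhsyj
Final line count: 5

Answer: 5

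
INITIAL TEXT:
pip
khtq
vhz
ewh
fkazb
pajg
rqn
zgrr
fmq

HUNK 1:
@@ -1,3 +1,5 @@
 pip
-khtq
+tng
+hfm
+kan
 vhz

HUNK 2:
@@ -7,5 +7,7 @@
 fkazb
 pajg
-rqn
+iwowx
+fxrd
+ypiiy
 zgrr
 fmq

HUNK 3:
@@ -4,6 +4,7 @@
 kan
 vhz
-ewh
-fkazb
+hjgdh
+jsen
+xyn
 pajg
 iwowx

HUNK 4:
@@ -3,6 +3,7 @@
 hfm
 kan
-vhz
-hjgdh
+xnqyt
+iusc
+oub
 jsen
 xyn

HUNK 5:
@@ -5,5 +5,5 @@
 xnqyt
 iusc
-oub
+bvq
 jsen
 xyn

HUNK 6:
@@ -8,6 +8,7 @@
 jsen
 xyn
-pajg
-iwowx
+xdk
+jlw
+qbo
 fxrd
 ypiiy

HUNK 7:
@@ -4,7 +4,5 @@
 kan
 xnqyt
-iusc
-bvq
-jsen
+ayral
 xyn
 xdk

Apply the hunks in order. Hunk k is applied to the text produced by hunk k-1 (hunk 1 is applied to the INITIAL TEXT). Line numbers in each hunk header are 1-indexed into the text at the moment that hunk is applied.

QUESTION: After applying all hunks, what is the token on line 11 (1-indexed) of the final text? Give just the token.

Hunk 1: at line 1 remove [khtq] add [tng,hfm,kan] -> 11 lines: pip tng hfm kan vhz ewh fkazb pajg rqn zgrr fmq
Hunk 2: at line 7 remove [rqn] add [iwowx,fxrd,ypiiy] -> 13 lines: pip tng hfm kan vhz ewh fkazb pajg iwowx fxrd ypiiy zgrr fmq
Hunk 3: at line 4 remove [ewh,fkazb] add [hjgdh,jsen,xyn] -> 14 lines: pip tng hfm kan vhz hjgdh jsen xyn pajg iwowx fxrd ypiiy zgrr fmq
Hunk 4: at line 3 remove [vhz,hjgdh] add [xnqyt,iusc,oub] -> 15 lines: pip tng hfm kan xnqyt iusc oub jsen xyn pajg iwowx fxrd ypiiy zgrr fmq
Hunk 5: at line 5 remove [oub] add [bvq] -> 15 lines: pip tng hfm kan xnqyt iusc bvq jsen xyn pajg iwowx fxrd ypiiy zgrr fmq
Hunk 6: at line 8 remove [pajg,iwowx] add [xdk,jlw,qbo] -> 16 lines: pip tng hfm kan xnqyt iusc bvq jsen xyn xdk jlw qbo fxrd ypiiy zgrr fmq
Hunk 7: at line 4 remove [iusc,bvq,jsen] add [ayral] -> 14 lines: pip tng hfm kan xnqyt ayral xyn xdk jlw qbo fxrd ypiiy zgrr fmq
Final line 11: fxrd

Answer: fxrd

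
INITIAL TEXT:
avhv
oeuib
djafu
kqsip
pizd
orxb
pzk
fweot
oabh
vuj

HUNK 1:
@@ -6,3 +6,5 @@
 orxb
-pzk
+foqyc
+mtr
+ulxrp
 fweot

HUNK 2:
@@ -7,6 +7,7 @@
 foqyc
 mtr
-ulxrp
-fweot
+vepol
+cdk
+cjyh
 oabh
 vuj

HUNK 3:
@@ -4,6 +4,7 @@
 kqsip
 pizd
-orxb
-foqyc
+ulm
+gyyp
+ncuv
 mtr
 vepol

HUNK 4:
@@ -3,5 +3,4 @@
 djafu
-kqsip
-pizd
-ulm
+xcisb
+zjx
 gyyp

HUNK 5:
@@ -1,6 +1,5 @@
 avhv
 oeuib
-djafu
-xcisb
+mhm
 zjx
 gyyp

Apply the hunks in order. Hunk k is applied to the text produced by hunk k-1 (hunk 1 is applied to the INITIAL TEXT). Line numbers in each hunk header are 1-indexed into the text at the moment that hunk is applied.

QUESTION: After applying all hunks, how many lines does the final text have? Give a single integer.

Hunk 1: at line 6 remove [pzk] add [foqyc,mtr,ulxrp] -> 12 lines: avhv oeuib djafu kqsip pizd orxb foqyc mtr ulxrp fweot oabh vuj
Hunk 2: at line 7 remove [ulxrp,fweot] add [vepol,cdk,cjyh] -> 13 lines: avhv oeuib djafu kqsip pizd orxb foqyc mtr vepol cdk cjyh oabh vuj
Hunk 3: at line 4 remove [orxb,foqyc] add [ulm,gyyp,ncuv] -> 14 lines: avhv oeuib djafu kqsip pizd ulm gyyp ncuv mtr vepol cdk cjyh oabh vuj
Hunk 4: at line 3 remove [kqsip,pizd,ulm] add [xcisb,zjx] -> 13 lines: avhv oeuib djafu xcisb zjx gyyp ncuv mtr vepol cdk cjyh oabh vuj
Hunk 5: at line 1 remove [djafu,xcisb] add [mhm] -> 12 lines: avhv oeuib mhm zjx gyyp ncuv mtr vepol cdk cjyh oabh vuj
Final line count: 12

Answer: 12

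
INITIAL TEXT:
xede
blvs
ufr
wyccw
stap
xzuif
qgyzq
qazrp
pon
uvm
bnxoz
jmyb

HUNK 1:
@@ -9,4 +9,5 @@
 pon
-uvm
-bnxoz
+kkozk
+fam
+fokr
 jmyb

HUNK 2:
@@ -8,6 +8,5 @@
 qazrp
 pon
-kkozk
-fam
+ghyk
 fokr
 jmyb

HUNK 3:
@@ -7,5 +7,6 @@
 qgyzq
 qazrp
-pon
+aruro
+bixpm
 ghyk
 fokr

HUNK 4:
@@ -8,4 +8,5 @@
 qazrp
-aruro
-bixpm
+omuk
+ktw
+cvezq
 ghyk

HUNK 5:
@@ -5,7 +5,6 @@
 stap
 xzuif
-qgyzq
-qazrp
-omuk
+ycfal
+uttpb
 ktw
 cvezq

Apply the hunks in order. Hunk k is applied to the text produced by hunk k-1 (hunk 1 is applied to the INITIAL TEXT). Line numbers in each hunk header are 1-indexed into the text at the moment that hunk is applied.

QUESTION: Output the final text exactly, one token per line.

Hunk 1: at line 9 remove [uvm,bnxoz] add [kkozk,fam,fokr] -> 13 lines: xede blvs ufr wyccw stap xzuif qgyzq qazrp pon kkozk fam fokr jmyb
Hunk 2: at line 8 remove [kkozk,fam] add [ghyk] -> 12 lines: xede blvs ufr wyccw stap xzuif qgyzq qazrp pon ghyk fokr jmyb
Hunk 3: at line 7 remove [pon] add [aruro,bixpm] -> 13 lines: xede blvs ufr wyccw stap xzuif qgyzq qazrp aruro bixpm ghyk fokr jmyb
Hunk 4: at line 8 remove [aruro,bixpm] add [omuk,ktw,cvezq] -> 14 lines: xede blvs ufr wyccw stap xzuif qgyzq qazrp omuk ktw cvezq ghyk fokr jmyb
Hunk 5: at line 5 remove [qgyzq,qazrp,omuk] add [ycfal,uttpb] -> 13 lines: xede blvs ufr wyccw stap xzuif ycfal uttpb ktw cvezq ghyk fokr jmyb

Answer: xede
blvs
ufr
wyccw
stap
xzuif
ycfal
uttpb
ktw
cvezq
ghyk
fokr
jmyb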